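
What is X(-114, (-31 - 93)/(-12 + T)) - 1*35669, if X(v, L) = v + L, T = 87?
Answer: -2683849/75 ≈ -35785.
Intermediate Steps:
X(v, L) = L + v
X(-114, (-31 - 93)/(-12 + T)) - 1*35669 = ((-31 - 93)/(-12 + 87) - 114) - 1*35669 = (-124/75 - 114) - 35669 = -8674/75 - 35669 = -2683849/75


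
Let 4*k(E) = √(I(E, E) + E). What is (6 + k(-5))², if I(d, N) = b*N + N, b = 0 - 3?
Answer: (24 + √5)²/16 ≈ 43.021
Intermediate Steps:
b = -3
I(d, N) = -2*N (I(d, N) = -3*N + N = -2*N)
k(E) = √(-E)/4 (k(E) = √(-2*E + E)/4 = √(-E)/4)
(6 + k(-5))² = (6 + √(-1*(-5))/4)² = (6 + √5/4)²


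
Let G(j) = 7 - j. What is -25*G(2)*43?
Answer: -5375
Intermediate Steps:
-25*G(2)*43 = -25*(7 - 1*2)*43 = -25*(7 - 2)*43 = -25*5*43 = -125*43 = -5375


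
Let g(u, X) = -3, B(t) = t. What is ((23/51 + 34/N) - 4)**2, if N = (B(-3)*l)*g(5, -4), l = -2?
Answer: 692224/23409 ≈ 29.571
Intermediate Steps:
N = -18 (N = -3*(-2)*(-3) = 6*(-3) = -18)
((23/51 + 34/N) - 4)**2 = ((23/51 + 34/(-18)) - 4)**2 = ((23*(1/51) + 34*(-1/18)) - 4)**2 = ((23/51 - 17/9) - 4)**2 = (-220/153 - 4)**2 = (-832/153)**2 = 692224/23409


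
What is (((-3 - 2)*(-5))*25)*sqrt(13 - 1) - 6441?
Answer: -6441 + 1250*sqrt(3) ≈ -4275.9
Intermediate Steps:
(((-3 - 2)*(-5))*25)*sqrt(13 - 1) - 6441 = (-5*(-5)*25)*sqrt(12) - 6441 = (25*25)*(2*sqrt(3)) - 6441 = 625*(2*sqrt(3)) - 6441 = 1250*sqrt(3) - 6441 = -6441 + 1250*sqrt(3)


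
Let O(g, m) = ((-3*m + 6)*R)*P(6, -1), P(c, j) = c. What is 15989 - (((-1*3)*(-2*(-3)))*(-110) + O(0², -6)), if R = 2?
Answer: 13721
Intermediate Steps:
O(g, m) = 72 - 36*m (O(g, m) = ((-3*m + 6)*2)*6 = ((6 - 3*m)*2)*6 = (12 - 6*m)*6 = 72 - 36*m)
15989 - (((-1*3)*(-2*(-3)))*(-110) + O(0², -6)) = 15989 - (((-1*3)*(-2*(-3)))*(-110) + (72 - 36*(-6))) = 15989 - (-3*6*(-110) + (72 + 216)) = 15989 - (-18*(-110) + 288) = 15989 - (1980 + 288) = 15989 - 1*2268 = 15989 - 2268 = 13721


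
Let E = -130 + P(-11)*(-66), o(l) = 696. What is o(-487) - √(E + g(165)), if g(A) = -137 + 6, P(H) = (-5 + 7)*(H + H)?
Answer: 696 - √2643 ≈ 644.59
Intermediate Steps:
P(H) = 4*H (P(H) = 2*(2*H) = 4*H)
E = 2774 (E = -130 + (4*(-11))*(-66) = -130 - 44*(-66) = -130 + 2904 = 2774)
g(A) = -131
o(-487) - √(E + g(165)) = 696 - √(2774 - 131) = 696 - √2643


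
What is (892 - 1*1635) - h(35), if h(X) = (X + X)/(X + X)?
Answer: -744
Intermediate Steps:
h(X) = 1 (h(X) = (2*X)/((2*X)) = (2*X)*(1/(2*X)) = 1)
(892 - 1*1635) - h(35) = (892 - 1*1635) - 1*1 = (892 - 1635) - 1 = -743 - 1 = -744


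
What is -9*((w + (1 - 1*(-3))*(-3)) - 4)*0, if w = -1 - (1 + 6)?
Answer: 0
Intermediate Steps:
w = -8 (w = -1 - 1*7 = -1 - 7 = -8)
-9*((w + (1 - 1*(-3))*(-3)) - 4)*0 = -9*((-8 + (1 - 1*(-3))*(-3)) - 4)*0 = -9*((-8 + (1 + 3)*(-3)) - 4)*0 = -9*((-8 + 4*(-3)) - 4)*0 = -9*((-8 - 12) - 4)*0 = -9*(-20 - 4)*0 = -(-216)*0 = -9*0 = 0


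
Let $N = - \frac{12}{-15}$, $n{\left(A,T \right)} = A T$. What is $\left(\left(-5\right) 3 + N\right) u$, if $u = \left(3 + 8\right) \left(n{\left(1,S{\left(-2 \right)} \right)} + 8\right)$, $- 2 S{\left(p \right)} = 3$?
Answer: $- \frac{10153}{10} \approx -1015.3$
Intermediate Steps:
$S{\left(p \right)} = - \frac{3}{2}$ ($S{\left(p \right)} = \left(- \frac{1}{2}\right) 3 = - \frac{3}{2}$)
$u = \frac{143}{2}$ ($u = \left(3 + 8\right) \left(1 \left(- \frac{3}{2}\right) + 8\right) = 11 \left(- \frac{3}{2} + 8\right) = 11 \cdot \frac{13}{2} = \frac{143}{2} \approx 71.5$)
$N = \frac{4}{5}$ ($N = \left(-12\right) \left(- \frac{1}{15}\right) = \frac{4}{5} \approx 0.8$)
$\left(\left(-5\right) 3 + N\right) u = \left(\left(-5\right) 3 + \frac{4}{5}\right) \frac{143}{2} = \left(-15 + \frac{4}{5}\right) \frac{143}{2} = \left(- \frac{71}{5}\right) \frac{143}{2} = - \frac{10153}{10}$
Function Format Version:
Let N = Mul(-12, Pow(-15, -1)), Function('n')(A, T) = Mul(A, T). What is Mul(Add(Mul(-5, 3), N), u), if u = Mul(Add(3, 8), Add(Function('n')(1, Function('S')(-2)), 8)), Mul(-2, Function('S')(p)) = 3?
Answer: Rational(-10153, 10) ≈ -1015.3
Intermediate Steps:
Function('S')(p) = Rational(-3, 2) (Function('S')(p) = Mul(Rational(-1, 2), 3) = Rational(-3, 2))
u = Rational(143, 2) (u = Mul(Add(3, 8), Add(Mul(1, Rational(-3, 2)), 8)) = Mul(11, Add(Rational(-3, 2), 8)) = Mul(11, Rational(13, 2)) = Rational(143, 2) ≈ 71.500)
N = Rational(4, 5) (N = Mul(-12, Rational(-1, 15)) = Rational(4, 5) ≈ 0.80000)
Mul(Add(Mul(-5, 3), N), u) = Mul(Add(Mul(-5, 3), Rational(4, 5)), Rational(143, 2)) = Mul(Add(-15, Rational(4, 5)), Rational(143, 2)) = Mul(Rational(-71, 5), Rational(143, 2)) = Rational(-10153, 10)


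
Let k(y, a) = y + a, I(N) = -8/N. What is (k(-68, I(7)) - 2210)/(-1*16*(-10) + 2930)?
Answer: -2659/3605 ≈ -0.73759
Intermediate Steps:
k(y, a) = a + y
(k(-68, I(7)) - 2210)/(-1*16*(-10) + 2930) = ((-8/7 - 68) - 2210)/(-1*16*(-10) + 2930) = ((-8*⅐ - 68) - 2210)/(-16*(-10) + 2930) = ((-8/7 - 68) - 2210)/(160 + 2930) = (-484/7 - 2210)/3090 = -15954/7*1/3090 = -2659/3605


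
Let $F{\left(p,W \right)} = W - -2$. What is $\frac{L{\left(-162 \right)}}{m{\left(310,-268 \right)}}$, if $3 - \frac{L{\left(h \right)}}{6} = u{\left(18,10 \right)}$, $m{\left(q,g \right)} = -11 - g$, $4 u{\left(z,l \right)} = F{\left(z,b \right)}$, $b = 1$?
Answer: $\frac{27}{514} \approx 0.052529$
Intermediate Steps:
$F{\left(p,W \right)} = 2 + W$ ($F{\left(p,W \right)} = W + 2 = 2 + W$)
$u{\left(z,l \right)} = \frac{3}{4}$ ($u{\left(z,l \right)} = \frac{2 + 1}{4} = \frac{1}{4} \cdot 3 = \frac{3}{4}$)
$L{\left(h \right)} = \frac{27}{2}$ ($L{\left(h \right)} = 18 - \frac{9}{2} = \frac{27}{2}$)
$\frac{L{\left(-162 \right)}}{m{\left(310,-268 \right)}} = \frac{27}{2 \left(-11 - -268\right)} = \frac{27}{2 \left(-11 + 268\right)} = \frac{27}{2 \cdot 257} = \frac{27}{2} \cdot \frac{1}{257} = \frac{27}{514}$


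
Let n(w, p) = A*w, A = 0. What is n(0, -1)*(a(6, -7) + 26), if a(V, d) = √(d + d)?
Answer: 0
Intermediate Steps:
a(V, d) = √2*√d (a(V, d) = √(2*d) = √2*√d)
n(w, p) = 0 (n(w, p) = 0*w = 0)
n(0, -1)*(a(6, -7) + 26) = 0*(√2*√(-7) + 26) = 0*(√2*(I*√7) + 26) = 0*(I*√14 + 26) = 0*(26 + I*√14) = 0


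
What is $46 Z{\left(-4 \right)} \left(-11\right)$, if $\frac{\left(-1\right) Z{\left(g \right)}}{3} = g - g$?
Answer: $0$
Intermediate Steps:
$Z{\left(g \right)} = 0$ ($Z{\left(g \right)} = - 3 \left(g - g\right) = \left(-3\right) 0 = 0$)
$46 Z{\left(-4 \right)} \left(-11\right) = 46 \cdot 0 \left(-11\right) = 0 \left(-11\right) = 0$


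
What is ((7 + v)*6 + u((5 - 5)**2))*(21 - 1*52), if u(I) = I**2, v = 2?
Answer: -1674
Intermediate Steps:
((7 + v)*6 + u((5 - 5)**2))*(21 - 1*52) = ((7 + 2)*6 + ((5 - 5)**2)**2)*(21 - 1*52) = (9*6 + (0**2)**2)*(21 - 52) = (54 + 0**2)*(-31) = (54 + 0)*(-31) = 54*(-31) = -1674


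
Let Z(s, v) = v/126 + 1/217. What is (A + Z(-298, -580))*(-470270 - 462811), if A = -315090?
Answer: 27342816830611/93 ≈ 2.9401e+11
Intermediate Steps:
Z(s, v) = 1/217 + v/126 (Z(s, v) = v*(1/126) + 1*(1/217) = v/126 + 1/217 = 1/217 + v/126)
(A + Z(-298, -580))*(-470270 - 462811) = (-315090 + (1/217 + (1/126)*(-580)))*(-470270 - 462811) = (-315090 + (1/217 - 290/63))*(-933081) = (-315090 - 1283/279)*(-933081) = -87911393/279*(-933081) = 27342816830611/93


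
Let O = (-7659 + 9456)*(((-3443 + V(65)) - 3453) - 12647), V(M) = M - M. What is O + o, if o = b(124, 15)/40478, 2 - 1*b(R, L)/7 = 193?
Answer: -1421537613875/40478 ≈ -3.5119e+7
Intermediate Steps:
V(M) = 0
b(R, L) = -1337 (b(R, L) = 14 - 7*193 = 14 - 1351 = -1337)
O = -35118771 (O = (-7659 + 9456)*(((-3443 + 0) - 3453) - 12647) = 1797*((-3443 - 3453) - 12647) = 1797*(-6896 - 12647) = 1797*(-19543) = -35118771)
o = -1337/40478 ≈ -0.033030
O + o = -35118771 - 1337/40478 = -1421537613875/40478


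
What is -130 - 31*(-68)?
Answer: 1978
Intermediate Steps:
-130 - 31*(-68) = -130 + 2108 = 1978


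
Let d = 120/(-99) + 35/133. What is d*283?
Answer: -168385/627 ≈ -268.56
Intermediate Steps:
d = -595/627 (d = 120*(-1/99) + 35*(1/133) = -40/33 + 5/19 = -595/627 ≈ -0.94896)
d*283 = -595/627*283 = -168385/627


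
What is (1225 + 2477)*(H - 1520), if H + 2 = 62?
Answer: -5404920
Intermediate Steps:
H = 60 (H = -2 + 62 = 60)
(1225 + 2477)*(H - 1520) = (1225 + 2477)*(60 - 1520) = 3702*(-1460) = -5404920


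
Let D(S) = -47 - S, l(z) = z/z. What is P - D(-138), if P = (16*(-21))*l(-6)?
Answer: -427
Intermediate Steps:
l(z) = 1
P = -336 (P = (16*(-21))*1 = -336*1 = -336)
P - D(-138) = -336 - (-47 - 1*(-138)) = -336 - (-47 + 138) = -336 - 1*91 = -336 - 91 = -427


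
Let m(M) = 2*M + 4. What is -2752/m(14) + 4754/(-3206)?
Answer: -140235/1603 ≈ -87.483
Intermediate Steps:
m(M) = 4 + 2*M
-2752/m(14) + 4754/(-3206) = -2752/(4 + 2*14) + 4754/(-3206) = -2752/(4 + 28) + 4754*(-1/3206) = -2752/32 - 2377/1603 = -2752*1/32 - 2377/1603 = -86 - 2377/1603 = -140235/1603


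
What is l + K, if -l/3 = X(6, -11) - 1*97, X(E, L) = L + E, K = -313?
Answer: -7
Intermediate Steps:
X(E, L) = E + L
l = 306 (l = -3*((6 - 11) - 1*97) = -3*(-5 - 97) = -3*(-102) = 306)
l + K = 306 - 313 = -7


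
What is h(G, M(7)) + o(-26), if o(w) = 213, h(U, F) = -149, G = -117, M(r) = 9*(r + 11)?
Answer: 64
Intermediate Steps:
M(r) = 99 + 9*r (M(r) = 9*(11 + r) = 99 + 9*r)
h(G, M(7)) + o(-26) = -149 + 213 = 64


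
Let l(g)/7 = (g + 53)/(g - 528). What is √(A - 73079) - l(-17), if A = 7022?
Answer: 252/545 + I*√66057 ≈ 0.46239 + 257.02*I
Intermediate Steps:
l(g) = 7*(53 + g)/(-528 + g) (l(g) = 7*((g + 53)/(g - 528)) = 7*((53 + g)/(-528 + g)) = 7*(53 + g)/(-528 + g))
√(A - 73079) - l(-17) = √(7022 - 73079) - 7*(53 - 17)/(-528 - 17) = √(-66057) - 7*36/(-545) = I*√66057 - 7*(-1)*36/545 = I*√66057 - 1*(-252/545) = I*√66057 + 252/545 = 252/545 + I*√66057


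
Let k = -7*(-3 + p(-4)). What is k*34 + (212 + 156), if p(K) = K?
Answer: 2034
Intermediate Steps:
k = 49 (k = -7*(-3 - 4) = -7*(-7) = 49)
k*34 + (212 + 156) = 49*34 + (212 + 156) = 1666 + 368 = 2034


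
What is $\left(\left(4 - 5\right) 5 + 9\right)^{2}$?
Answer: $16$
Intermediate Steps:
$\left(\left(4 - 5\right) 5 + 9\right)^{2} = \left(\left(-1\right) 5 + 9\right)^{2} = \left(-5 + 9\right)^{2} = 4^{2} = 16$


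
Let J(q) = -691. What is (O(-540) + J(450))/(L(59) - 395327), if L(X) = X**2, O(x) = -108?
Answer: 799/391846 ≈ 0.0020391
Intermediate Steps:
(O(-540) + J(450))/(L(59) - 395327) = (-108 - 691)/(59**2 - 395327) = -799/(3481 - 395327) = -799/(-391846) = -799*(-1/391846) = 799/391846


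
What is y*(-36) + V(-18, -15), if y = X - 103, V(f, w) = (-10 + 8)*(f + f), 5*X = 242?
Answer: 10188/5 ≈ 2037.6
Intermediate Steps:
X = 242/5 (X = (⅕)*242 = 242/5 ≈ 48.400)
V(f, w) = -4*f
y = -273/5 (y = 242/5 - 103 = -273/5 ≈ -54.600)
y*(-36) + V(-18, -15) = -273/5*(-36) - 4*(-18) = 9828/5 + 72 = 10188/5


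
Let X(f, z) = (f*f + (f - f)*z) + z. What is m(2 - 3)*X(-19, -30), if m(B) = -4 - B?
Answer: -993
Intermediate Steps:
X(f, z) = z + f² (X(f, z) = (f² + 0*z) + z = (f² + 0) + z = f² + z = z + f²)
m(2 - 3)*X(-19, -30) = (-4 - (2 - 3))*(-30 + (-19)²) = (-4 - 1*(-1))*(-30 + 361) = (-4 + 1)*331 = -3*331 = -993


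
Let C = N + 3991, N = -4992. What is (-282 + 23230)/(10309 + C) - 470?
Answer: -1087953/2327 ≈ -467.53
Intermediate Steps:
C = -1001 (C = -4992 + 3991 = -1001)
(-282 + 23230)/(10309 + C) - 470 = (-282 + 23230)/(10309 - 1001) - 470 = 22948/9308 - 470 = 22948*(1/9308) - 470 = 5737/2327 - 470 = -1087953/2327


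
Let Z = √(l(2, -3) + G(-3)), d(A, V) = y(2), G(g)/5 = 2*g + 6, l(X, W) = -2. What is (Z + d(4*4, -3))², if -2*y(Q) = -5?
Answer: 17/4 + 5*I*√2 ≈ 4.25 + 7.0711*I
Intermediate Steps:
y(Q) = 5/2 (y(Q) = -½*(-5) = 5/2)
G(g) = 30 + 10*g (G(g) = 5*(2*g + 6) = 5*(6 + 2*g) = 30 + 10*g)
d(A, V) = 5/2
Z = I*√2 (Z = √(-2 + (30 + 10*(-3))) = √(-2 + (30 - 30)) = √(-2 + 0) = √(-2) = I*√2 ≈ 1.4142*I)
(Z + d(4*4, -3))² = (I*√2 + 5/2)² = (5/2 + I*√2)²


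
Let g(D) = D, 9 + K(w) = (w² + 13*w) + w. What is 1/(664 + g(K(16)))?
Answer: 1/1135 ≈ 0.00088106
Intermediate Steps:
K(w) = -9 + w² + 14*w (K(w) = -9 + ((w² + 13*w) + w) = -9 + (w² + 14*w) = -9 + w² + 14*w)
1/(664 + g(K(16))) = 1/(664 + (-9 + 16² + 14*16)) = 1/(664 + (-9 + 256 + 224)) = 1/(664 + 471) = 1/1135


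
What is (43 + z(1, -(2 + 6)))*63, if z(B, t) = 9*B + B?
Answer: 3339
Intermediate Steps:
z(B, t) = 10*B
(43 + z(1, -(2 + 6)))*63 = (43 + 10*1)*63 = (43 + 10)*63 = 53*63 = 3339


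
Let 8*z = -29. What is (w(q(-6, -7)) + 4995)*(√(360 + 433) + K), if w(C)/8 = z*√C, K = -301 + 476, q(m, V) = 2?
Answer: (175 + √793)*(4995 - 29*√2) ≈ 1.0065e+6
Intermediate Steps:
z = -29/8 (z = (⅛)*(-29) = -29/8 ≈ -3.6250)
K = 175
w(C) = -29*√C (w(C) = 8*(-29*√C/8) = -29*√C)
(w(q(-6, -7)) + 4995)*(√(360 + 433) + K) = (-29*√2 + 4995)*(√(360 + 433) + 175) = (4995 - 29*√2)*(√793 + 175) = (4995 - 29*√2)*(175 + √793) = (175 + √793)*(4995 - 29*√2)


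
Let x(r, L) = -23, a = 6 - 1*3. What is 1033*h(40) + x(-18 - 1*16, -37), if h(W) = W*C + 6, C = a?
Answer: 130135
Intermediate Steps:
a = 3 (a = 6 - 3 = 3)
C = 3
h(W) = 6 + 3*W (h(W) = W*3 + 6 = 3*W + 6 = 6 + 3*W)
1033*h(40) + x(-18 - 1*16, -37) = 1033*(6 + 3*40) - 23 = 1033*(6 + 120) - 23 = 1033*126 - 23 = 130158 - 23 = 130135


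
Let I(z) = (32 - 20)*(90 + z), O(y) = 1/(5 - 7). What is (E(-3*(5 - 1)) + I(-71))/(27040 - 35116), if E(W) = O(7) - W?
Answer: -479/16152 ≈ -0.029656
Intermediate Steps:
O(y) = -½ (O(y) = 1/(-2) = -½)
I(z) = 1080 + 12*z (I(z) = 12*(90 + z) = 1080 + 12*z)
E(W) = -½ - W
(E(-3*(5 - 1)) + I(-71))/(27040 - 35116) = ((-½ - (-3)*(5 - 1)) + (1080 + 12*(-71)))/(27040 - 35116) = ((-½ - (-3)*4) + (1080 - 852))/(-8076) = ((-½ - 1*(-12)) + 228)*(-1/8076) = ((-½ + 12) + 228)*(-1/8076) = (23/2 + 228)*(-1/8076) = (479/2)*(-1/8076) = -479/16152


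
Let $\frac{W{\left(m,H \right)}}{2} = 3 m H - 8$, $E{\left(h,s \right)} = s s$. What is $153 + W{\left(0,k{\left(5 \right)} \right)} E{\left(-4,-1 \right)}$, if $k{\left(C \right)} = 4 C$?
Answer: $137$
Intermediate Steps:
$E{\left(h,s \right)} = s^{2}$
$W{\left(m,H \right)} = -16 + 6 H m$ ($W{\left(m,H \right)} = 2 \left(3 m H - 8\right) = 2 \left(3 H m - 8\right) = 2 \left(-8 + 3 H m\right) = -16 + 6 H m$)
$153 + W{\left(0,k{\left(5 \right)} \right)} E{\left(-4,-1 \right)} = 153 + \left(-16 + 6 \cdot 4 \cdot 5 \cdot 0\right) \left(-1\right)^{2} = 153 + \left(-16 + 6 \cdot 20 \cdot 0\right) 1 = 153 + \left(-16 + 0\right) 1 = 153 - 16 = 137$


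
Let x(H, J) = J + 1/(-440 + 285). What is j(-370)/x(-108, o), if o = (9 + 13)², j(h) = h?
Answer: -57350/75019 ≈ -0.76447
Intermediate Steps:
o = 484 (o = 22² = 484)
x(H, J) = -1/155 + J (x(H, J) = J + 1/(-155) = J - 1/155 = -1/155 + J)
j(-370)/x(-108, o) = -370/(-1/155 + 484) = -370/75019/155 = -370*155/75019 = -57350/75019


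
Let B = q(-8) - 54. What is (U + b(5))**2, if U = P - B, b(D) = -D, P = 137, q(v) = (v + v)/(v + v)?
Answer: 34225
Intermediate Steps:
q(v) = 1 (q(v) = (2*v)/((2*v)) = (2*v)*(1/(2*v)) = 1)
B = -53 (B = 1 - 54 = -53)
U = 190 (U = 137 - 1*(-53) = 137 + 53 = 190)
(U + b(5))**2 = (190 - 1*5)**2 = (190 - 5)**2 = 185**2 = 34225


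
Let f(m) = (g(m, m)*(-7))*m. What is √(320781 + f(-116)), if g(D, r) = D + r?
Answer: √132397 ≈ 363.86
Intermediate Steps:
f(m) = -14*m² (f(m) = ((m + m)*(-7))*m = ((2*m)*(-7))*m = (-14*m)*m = -14*m²)
√(320781 + f(-116)) = √(320781 - 14*(-116)²) = √(320781 - 14*13456) = √(320781 - 188384) = √132397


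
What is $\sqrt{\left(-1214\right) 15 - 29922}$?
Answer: $6 i \sqrt{1337} \approx 219.39 i$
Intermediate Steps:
$\sqrt{\left(-1214\right) 15 - 29922} = \sqrt{-18210 - 29922} = \sqrt{-48132} = 6 i \sqrt{1337}$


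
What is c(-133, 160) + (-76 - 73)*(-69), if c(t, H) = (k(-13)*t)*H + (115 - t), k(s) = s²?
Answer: -3585791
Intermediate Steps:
c(t, H) = 115 - t + 169*H*t (c(t, H) = ((-13)²*t)*H + (115 - t) = (169*t)*H + (115 - t) = 169*H*t + (115 - t) = 115 - t + 169*H*t)
c(-133, 160) + (-76 - 73)*(-69) = (115 - 1*(-133) + 169*160*(-133)) + (-76 - 73)*(-69) = (115 + 133 - 3596320) - 149*(-69) = -3596072 + 10281 = -3585791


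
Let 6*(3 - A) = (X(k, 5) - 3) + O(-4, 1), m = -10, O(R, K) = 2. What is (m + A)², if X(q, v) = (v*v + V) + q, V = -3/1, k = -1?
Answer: 961/9 ≈ 106.78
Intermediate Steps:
V = -3 (V = -3*1 = -3)
X(q, v) = -3 + q + v² (X(q, v) = (v*v - 3) + q = (v² - 3) + q = (-3 + v²) + q = -3 + q + v²)
A = -⅓ (A = 3 - (((-3 - 1 + 5²) - 3) + 2)/6 = 3 - (((-3 - 1 + 25) - 3) + 2)/6 = 3 - ((21 - 3) + 2)/6 = 3 - (18 + 2)/6 = 3 - ⅙*20 = 3 - 10/3 = -⅓ ≈ -0.33333)
(m + A)² = (-10 - ⅓)² = (-31/3)² = 961/9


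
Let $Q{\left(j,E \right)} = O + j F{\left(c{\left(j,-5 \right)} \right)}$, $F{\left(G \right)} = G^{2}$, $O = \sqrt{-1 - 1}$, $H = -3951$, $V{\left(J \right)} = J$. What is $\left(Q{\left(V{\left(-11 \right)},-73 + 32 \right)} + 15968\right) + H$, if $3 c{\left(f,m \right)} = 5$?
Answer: $\frac{107878}{9} + i \sqrt{2} \approx 11986.0 + 1.4142 i$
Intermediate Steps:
$c{\left(f,m \right)} = \frac{5}{3}$ ($c{\left(f,m \right)} = \frac{1}{3} \cdot 5 = \frac{5}{3}$)
$O = i \sqrt{2}$ ($O = \sqrt{-2} = i \sqrt{2} \approx 1.4142 i$)
$Q{\left(j,E \right)} = \frac{25 j}{9} + i \sqrt{2}$ ($Q{\left(j,E \right)} = i \sqrt{2} + j \left(\frac{5}{3}\right)^{2} = i \sqrt{2} + j \frac{25}{9} = i \sqrt{2} + \frac{25 j}{9} = \frac{25 j}{9} + i \sqrt{2}$)
$\left(Q{\left(V{\left(-11 \right)},-73 + 32 \right)} + 15968\right) + H = \left(\left(\frac{25}{9} \left(-11\right) + i \sqrt{2}\right) + 15968\right) - 3951 = \left(\left(- \frac{275}{9} + i \sqrt{2}\right) + 15968\right) - 3951 = \left(\frac{143437}{9} + i \sqrt{2}\right) - 3951 = \frac{107878}{9} + i \sqrt{2}$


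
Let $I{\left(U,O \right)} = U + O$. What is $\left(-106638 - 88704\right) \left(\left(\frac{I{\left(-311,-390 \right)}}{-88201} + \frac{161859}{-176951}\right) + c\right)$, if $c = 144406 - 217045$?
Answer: $\frac{221461092673493716974}{15607255151} \approx 1.419 \cdot 10^{10}$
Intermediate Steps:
$c = -72639$ ($c = 144406 - 217045 = -72639$)
$I{\left(U,O \right)} = O + U$
$\left(-106638 - 88704\right) \left(\left(\frac{I{\left(-311,-390 \right)}}{-88201} + \frac{161859}{-176951}\right) + c\right) = \left(-106638 - 88704\right) \left(\left(\frac{-390 - 311}{-88201} + \frac{161859}{-176951}\right) - 72639\right) = - 195342 \left(\left(\left(-701\right) \left(- \frac{1}{88201}\right) + 161859 \left(- \frac{1}{176951}\right)\right) - 72639\right) = - 195342 \left(\left(\frac{701}{88201} - \frac{161859}{176951}\right) - 72639\right) = - 195342 \left(- \frac{14152083008}{15607255151} - 72639\right) = \left(-195342\right) \left(- \frac{1133709558996497}{15607255151}\right) = \frac{221461092673493716974}{15607255151}$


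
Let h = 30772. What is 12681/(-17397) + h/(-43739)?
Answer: -121110527/84547487 ≈ -1.4325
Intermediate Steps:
12681/(-17397) + h/(-43739) = 12681/(-17397) + 30772/(-43739) = 12681*(-1/17397) + 30772*(-1/43739) = -1409/1933 - 30772/43739 = -121110527/84547487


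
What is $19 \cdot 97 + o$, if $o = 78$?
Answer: $1921$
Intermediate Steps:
$19 \cdot 97 + o = 19 \cdot 97 + 78 = 1843 + 78 = 1921$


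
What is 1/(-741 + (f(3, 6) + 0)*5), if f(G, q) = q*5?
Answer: -1/591 ≈ -0.0016920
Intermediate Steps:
f(G, q) = 5*q
1/(-741 + (f(3, 6) + 0)*5) = 1/(-741 + (5*6 + 0)*5) = 1/(-741 + (30 + 0)*5) = 1/(-741 + 30*5) = 1/(-741 + 150) = 1/(-591) = -1/591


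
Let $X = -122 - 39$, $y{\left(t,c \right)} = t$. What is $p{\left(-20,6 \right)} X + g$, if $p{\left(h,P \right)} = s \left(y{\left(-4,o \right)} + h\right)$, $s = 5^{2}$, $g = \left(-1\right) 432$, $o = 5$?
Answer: $96168$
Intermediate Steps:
$g = -432$
$s = 25$
$p{\left(h,P \right)} = -100 + 25 h$ ($p{\left(h,P \right)} = 25 \left(-4 + h\right) = -100 + 25 h$)
$X = -161$
$p{\left(-20,6 \right)} X + g = \left(-100 + 25 \left(-20\right)\right) \left(-161\right) - 432 = \left(-100 - 500\right) \left(-161\right) - 432 = \left(-600\right) \left(-161\right) - 432 = 96600 - 432 = 96168$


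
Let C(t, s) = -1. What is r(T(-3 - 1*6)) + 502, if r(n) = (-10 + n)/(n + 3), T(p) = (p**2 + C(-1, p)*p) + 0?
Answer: 46766/93 ≈ 502.86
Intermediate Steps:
T(p) = p**2 - p (T(p) = (p**2 - p) + 0 = p**2 - p)
r(n) = (-10 + n)/(3 + n)
r(T(-3 - 1*6)) + 502 = (-10 + (-3 - 1*6)*(-1 + (-3 - 1*6)))/(3 + (-3 - 1*6)*(-1 + (-3 - 1*6))) + 502 = (-10 + (-3 - 6)*(-1 + (-3 - 6)))/(3 + (-3 - 6)*(-1 + (-3 - 6))) + 502 = (-10 - 9*(-1 - 9))/(3 - 9*(-1 - 9)) + 502 = (-10 - 9*(-10))/(3 - 9*(-10)) + 502 = (-10 + 90)/(3 + 90) + 502 = 80/93 + 502 = 46766/93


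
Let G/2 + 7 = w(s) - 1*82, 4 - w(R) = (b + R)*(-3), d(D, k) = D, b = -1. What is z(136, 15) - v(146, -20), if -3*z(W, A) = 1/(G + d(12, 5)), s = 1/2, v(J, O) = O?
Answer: 9661/483 ≈ 20.002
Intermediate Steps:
s = ½ ≈ 0.50000
w(R) = 1 + 3*R (w(R) = 4 - (-1 + R)*(-3) = 4 - (3 - 3*R) = 4 + (-3 + 3*R) = 1 + 3*R)
G = -173 (G = -14 + 2*((1 + 3*(½)) - 1*82) = -14 + 2*((1 + 3/2) - 82) = -14 + 2*(5/2 - 82) = -14 + 2*(-159/2) = -14 - 159 = -173)
z(W, A) = 1/483 (z(W, A) = -1/(3*(-173 + 12)) = -⅓/(-161) = -⅓*(-1/161) = 1/483)
z(136, 15) - v(146, -20) = 1/483 - 1*(-20) = 1/483 + 20 = 9661/483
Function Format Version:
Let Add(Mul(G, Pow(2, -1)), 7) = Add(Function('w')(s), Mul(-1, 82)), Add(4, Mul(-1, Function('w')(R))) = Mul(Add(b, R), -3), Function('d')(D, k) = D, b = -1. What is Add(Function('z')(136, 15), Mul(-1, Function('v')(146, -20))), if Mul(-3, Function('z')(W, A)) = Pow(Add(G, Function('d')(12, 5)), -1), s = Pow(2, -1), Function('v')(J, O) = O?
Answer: Rational(9661, 483) ≈ 20.002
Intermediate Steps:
s = Rational(1, 2) ≈ 0.50000
Function('w')(R) = Add(1, Mul(3, R)) (Function('w')(R) = Add(4, Mul(-1, Mul(Add(-1, R), -3))) = Add(4, Mul(-1, Add(3, Mul(-3, R)))) = Add(4, Add(-3, Mul(3, R))) = Add(1, Mul(3, R)))
G = -173 (G = Add(-14, Mul(2, Add(Add(1, Mul(3, Rational(1, 2))), Mul(-1, 82)))) = Add(-14, Mul(2, Add(Add(1, Rational(3, 2)), -82))) = Add(-14, Mul(2, Add(Rational(5, 2), -82))) = Add(-14, Mul(2, Rational(-159, 2))) = Add(-14, -159) = -173)
Function('z')(W, A) = Rational(1, 483) (Function('z')(W, A) = Mul(Rational(-1, 3), Pow(Add(-173, 12), -1)) = Mul(Rational(-1, 3), Pow(-161, -1)) = Mul(Rational(-1, 3), Rational(-1, 161)) = Rational(1, 483))
Add(Function('z')(136, 15), Mul(-1, Function('v')(146, -20))) = Add(Rational(1, 483), Mul(-1, -20)) = Add(Rational(1, 483), 20) = Rational(9661, 483)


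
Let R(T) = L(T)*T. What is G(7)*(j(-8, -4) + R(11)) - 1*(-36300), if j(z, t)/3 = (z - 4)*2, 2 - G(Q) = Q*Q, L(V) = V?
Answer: 33997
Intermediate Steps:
G(Q) = 2 - Q² (G(Q) = 2 - Q*Q = 2 - Q²)
j(z, t) = -24 + 6*z (j(z, t) = 3*((z - 4)*2) = 3*((-4 + z)*2) = 3*(-8 + 2*z) = -24 + 6*z)
R(T) = T² (R(T) = T*T = T²)
G(7)*(j(-8, -4) + R(11)) - 1*(-36300) = (2 - 1*7²)*((-24 + 6*(-8)) + 11²) - 1*(-36300) = (2 - 1*49)*((-24 - 48) + 121) + 36300 = (2 - 49)*(-72 + 121) + 36300 = -47*49 + 36300 = -2303 + 36300 = 33997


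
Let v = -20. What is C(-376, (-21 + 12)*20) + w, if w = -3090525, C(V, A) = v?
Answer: -3090545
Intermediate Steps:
C(V, A) = -20
C(-376, (-21 + 12)*20) + w = -20 - 3090525 = -3090545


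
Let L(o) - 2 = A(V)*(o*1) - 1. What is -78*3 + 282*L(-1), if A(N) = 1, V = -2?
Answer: -234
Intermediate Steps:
L(o) = 1 + o (L(o) = 2 + (1*(o*1) - 1) = 2 + (1*o - 1) = 2 + (o - 1) = 2 + (-1 + o) = 1 + o)
-78*3 + 282*L(-1) = -78*3 + 282*(1 - 1) = -234 + 282*0 = -234 + 0 = -234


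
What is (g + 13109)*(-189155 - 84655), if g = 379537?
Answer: -107510401260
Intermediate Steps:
(g + 13109)*(-189155 - 84655) = (379537 + 13109)*(-189155 - 84655) = 392646*(-273810) = -107510401260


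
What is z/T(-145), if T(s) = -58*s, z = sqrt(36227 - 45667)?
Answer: 2*I*sqrt(590)/4205 ≈ 0.011553*I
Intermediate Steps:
z = 4*I*sqrt(590) (z = sqrt(-9440) = 4*I*sqrt(590) ≈ 97.16*I)
z/T(-145) = (4*I*sqrt(590))/((-58*(-145))) = (4*I*sqrt(590))/8410 = (4*I*sqrt(590))*(1/8410) = 2*I*sqrt(590)/4205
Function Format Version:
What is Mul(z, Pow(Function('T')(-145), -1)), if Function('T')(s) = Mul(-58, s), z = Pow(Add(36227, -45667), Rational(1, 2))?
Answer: Mul(Rational(2, 4205), I, Pow(590, Rational(1, 2))) ≈ Mul(0.011553, I)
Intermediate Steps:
z = Mul(4, I, Pow(590, Rational(1, 2))) (z = Pow(-9440, Rational(1, 2)) = Mul(4, I, Pow(590, Rational(1, 2))) ≈ Mul(97.160, I))
Mul(z, Pow(Function('T')(-145), -1)) = Mul(Mul(4, I, Pow(590, Rational(1, 2))), Pow(Mul(-58, -145), -1)) = Mul(Mul(4, I, Pow(590, Rational(1, 2))), Pow(8410, -1)) = Mul(Mul(4, I, Pow(590, Rational(1, 2))), Rational(1, 8410)) = Mul(Rational(2, 4205), I, Pow(590, Rational(1, 2)))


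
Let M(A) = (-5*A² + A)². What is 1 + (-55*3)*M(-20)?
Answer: -673265999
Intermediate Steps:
M(A) = (A - 5*A²)²
1 + (-55*3)*M(-20) = 1 + (-55*3)*((-20)²*(-1 + 5*(-20))²) = 1 - 66000*(-1 - 100)² = 1 - 66000*(-101)² = 1 - 66000*10201 = 1 - 165*4080400 = 1 - 673266000 = -673265999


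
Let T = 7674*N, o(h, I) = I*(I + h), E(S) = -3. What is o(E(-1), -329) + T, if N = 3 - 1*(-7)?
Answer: 185968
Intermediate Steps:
N = 10 (N = 3 + 7 = 10)
T = 76740 (T = 7674*10 = 76740)
o(E(-1), -329) + T = -329*(-329 - 3) + 76740 = -329*(-332) + 76740 = 109228 + 76740 = 185968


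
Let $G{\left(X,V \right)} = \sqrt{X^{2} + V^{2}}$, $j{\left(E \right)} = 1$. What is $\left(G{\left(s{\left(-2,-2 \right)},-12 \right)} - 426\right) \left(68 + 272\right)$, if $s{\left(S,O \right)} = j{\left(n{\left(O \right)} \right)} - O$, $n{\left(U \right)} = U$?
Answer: $-144840 + 1020 \sqrt{17} \approx -1.4063 \cdot 10^{5}$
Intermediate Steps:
$s{\left(S,O \right)} = 1 - O$
$G{\left(X,V \right)} = \sqrt{V^{2} + X^{2}}$
$\left(G{\left(s{\left(-2,-2 \right)},-12 \right)} - 426\right) \left(68 + 272\right) = \left(\sqrt{\left(-12\right)^{2} + \left(1 - -2\right)^{2}} - 426\right) \left(68 + 272\right) = \left(\sqrt{144 + \left(1 + 2\right)^{2}} - 426\right) 340 = \left(\sqrt{144 + 3^{2}} - 426\right) 340 = \left(\sqrt{144 + 9} - 426\right) 340 = \left(\sqrt{153} - 426\right) 340 = \left(3 \sqrt{17} - 426\right) 340 = \left(-426 + 3 \sqrt{17}\right) 340 = -144840 + 1020 \sqrt{17}$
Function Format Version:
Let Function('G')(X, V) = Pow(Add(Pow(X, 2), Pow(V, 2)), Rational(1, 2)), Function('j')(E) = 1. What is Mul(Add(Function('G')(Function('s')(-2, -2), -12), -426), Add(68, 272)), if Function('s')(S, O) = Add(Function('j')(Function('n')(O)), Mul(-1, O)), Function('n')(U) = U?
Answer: Add(-144840, Mul(1020, Pow(17, Rational(1, 2)))) ≈ -1.4063e+5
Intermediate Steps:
Function('s')(S, O) = Add(1, Mul(-1, O))
Function('G')(X, V) = Pow(Add(Pow(V, 2), Pow(X, 2)), Rational(1, 2))
Mul(Add(Function('G')(Function('s')(-2, -2), -12), -426), Add(68, 272)) = Mul(Add(Pow(Add(Pow(-12, 2), Pow(Add(1, Mul(-1, -2)), 2)), Rational(1, 2)), -426), Add(68, 272)) = Mul(Add(Pow(Add(144, Pow(Add(1, 2), 2)), Rational(1, 2)), -426), 340) = Mul(Add(Pow(Add(144, Pow(3, 2)), Rational(1, 2)), -426), 340) = Mul(Add(Pow(Add(144, 9), Rational(1, 2)), -426), 340) = Mul(Add(Pow(153, Rational(1, 2)), -426), 340) = Mul(Add(Mul(3, Pow(17, Rational(1, 2))), -426), 340) = Mul(Add(-426, Mul(3, Pow(17, Rational(1, 2)))), 340) = Add(-144840, Mul(1020, Pow(17, Rational(1, 2))))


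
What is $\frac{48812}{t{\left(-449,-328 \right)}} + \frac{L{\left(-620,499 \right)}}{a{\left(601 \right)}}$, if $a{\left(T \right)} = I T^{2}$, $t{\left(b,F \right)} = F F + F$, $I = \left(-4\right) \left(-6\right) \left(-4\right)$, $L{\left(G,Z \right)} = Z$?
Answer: $\frac{23507180939}{51654632608} \approx 0.45508$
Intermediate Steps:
$I = -96$ ($I = 24 \left(-4\right) = -96$)
$t{\left(b,F \right)} = F + F^{2}$ ($t{\left(b,F \right)} = F^{2} + F = F + F^{2}$)
$a{\left(T \right)} = - 96 T^{2}$
$\frac{48812}{t{\left(-449,-328 \right)}} + \frac{L{\left(-620,499 \right)}}{a{\left(601 \right)}} = \frac{48812}{\left(-328\right) \left(1 - 328\right)} + \frac{499}{\left(-96\right) 601^{2}} = \frac{48812}{\left(-328\right) \left(-327\right)} + \frac{499}{\left(-96\right) 361201} = \frac{48812}{107256} + \frac{499}{-34675296} = 48812 \cdot \frac{1}{107256} + 499 \left(- \frac{1}{34675296}\right) = \frac{12203}{26814} - \frac{499}{34675296} = \frac{23507180939}{51654632608}$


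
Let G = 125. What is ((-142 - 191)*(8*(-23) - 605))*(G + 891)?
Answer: 266940792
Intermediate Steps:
((-142 - 191)*(8*(-23) - 605))*(G + 891) = ((-142 - 191)*(8*(-23) - 605))*(125 + 891) = -333*(-184 - 605)*1016 = -333*(-789)*1016 = 262737*1016 = 266940792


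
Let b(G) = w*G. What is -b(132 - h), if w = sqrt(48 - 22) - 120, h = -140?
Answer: 32640 - 272*sqrt(26) ≈ 31253.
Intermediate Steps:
w = -120 + sqrt(26) (w = sqrt(26) - 120 = -120 + sqrt(26) ≈ -114.90)
b(G) = G*(-120 + sqrt(26)) (b(G) = (-120 + sqrt(26))*G = G*(-120 + sqrt(26)))
-b(132 - h) = -(132 - 1*(-140))*(-120 + sqrt(26)) = -(132 + 140)*(-120 + sqrt(26)) = -272*(-120 + sqrt(26)) = -(-32640 + 272*sqrt(26)) = 32640 - 272*sqrt(26)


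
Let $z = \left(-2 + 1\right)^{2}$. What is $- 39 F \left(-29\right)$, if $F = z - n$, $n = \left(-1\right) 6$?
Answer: $7917$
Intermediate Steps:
$z = 1$ ($z = \left(-1\right)^{2} = 1$)
$n = -6$
$F = 7$ ($F = 1 - -6 = 1 + 6 = 7$)
$- 39 F \left(-29\right) = \left(-39\right) 7 \left(-29\right) = \left(-273\right) \left(-29\right) = 7917$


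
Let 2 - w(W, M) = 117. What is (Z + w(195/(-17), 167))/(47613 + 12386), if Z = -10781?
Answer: -10896/59999 ≈ -0.18160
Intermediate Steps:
w(W, M) = -115 (w(W, M) = 2 - 1*117 = 2 - 117 = -115)
(Z + w(195/(-17), 167))/(47613 + 12386) = (-10781 - 115)/(47613 + 12386) = -10896/59999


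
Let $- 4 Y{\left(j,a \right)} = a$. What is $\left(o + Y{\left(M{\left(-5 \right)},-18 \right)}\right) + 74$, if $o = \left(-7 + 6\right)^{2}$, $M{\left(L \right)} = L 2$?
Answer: $\frac{159}{2} \approx 79.5$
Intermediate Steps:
$M{\left(L \right)} = 2 L$
$Y{\left(j,a \right)} = - \frac{a}{4}$
$o = 1$ ($o = \left(-1\right)^{2} = 1$)
$\left(o + Y{\left(M{\left(-5 \right)},-18 \right)}\right) + 74 = \left(1 - - \frac{9}{2}\right) + 74 = \left(1 + \frac{9}{2}\right) + 74 = \frac{11}{2} + 74 = \frac{159}{2}$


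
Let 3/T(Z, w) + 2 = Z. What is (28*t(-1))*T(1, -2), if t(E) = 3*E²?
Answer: -252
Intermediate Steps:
T(Z, w) = 3/(-2 + Z)
(28*t(-1))*T(1, -2) = (28*(3*(-1)²))*(3/(-2 + 1)) = (28*(3*1))*(3/(-1)) = (28*3)*(3*(-1)) = 84*(-3) = -252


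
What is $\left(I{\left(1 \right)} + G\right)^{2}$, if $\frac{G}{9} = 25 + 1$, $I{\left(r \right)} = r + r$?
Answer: $55696$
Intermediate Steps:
$I{\left(r \right)} = 2 r$
$G = 234$ ($G = 9 \left(25 + 1\right) = 9 \cdot 26 = 234$)
$\left(I{\left(1 \right)} + G\right)^{2} = \left(2 \cdot 1 + 234\right)^{2} = \left(2 + 234\right)^{2} = 236^{2} = 55696$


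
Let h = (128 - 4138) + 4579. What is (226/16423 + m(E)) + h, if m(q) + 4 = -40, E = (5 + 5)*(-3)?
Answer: 8622301/16423 ≈ 525.01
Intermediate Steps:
h = 569 (h = -4010 + 4579 = 569)
E = -30 (E = 10*(-3) = -30)
m(q) = -44 (m(q) = -4 - 40 = -44)
(226/16423 + m(E)) + h = (226/16423 - 44) + 569 = -722386/16423 + 569 = 8622301/16423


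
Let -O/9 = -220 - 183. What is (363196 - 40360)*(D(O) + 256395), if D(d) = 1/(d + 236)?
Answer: 319754170740696/3863 ≈ 8.2774e+10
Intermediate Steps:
O = 3627 (O = -9*(-220 - 183) = -9*(-403) = 3627)
D(d) = 1/(236 + d)
(363196 - 40360)*(D(O) + 256395) = (363196 - 40360)*(1/(236 + 3627) + 256395) = 322836*(1/3863 + 256395) = 322836*(990453886/3863) = 319754170740696/3863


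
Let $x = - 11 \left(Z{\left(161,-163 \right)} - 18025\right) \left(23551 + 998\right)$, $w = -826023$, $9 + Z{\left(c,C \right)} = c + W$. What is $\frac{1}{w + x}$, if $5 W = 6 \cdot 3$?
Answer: $\frac{5}{24123044418} \approx 2.0727 \cdot 10^{-10}$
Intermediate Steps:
$W = \frac{18}{5}$ ($W = \frac{6 \cdot 3}{5} = \frac{1}{5} \cdot 18 = \frac{18}{5} \approx 3.6$)
$Z{\left(c,C \right)} = - \frac{27}{5} + c$ ($Z{\left(c,C \right)} = -9 + \left(c + \frac{18}{5}\right) = -9 + \left(\frac{18}{5} + c\right) = - \frac{27}{5} + c$)
$x = \frac{24127174533}{5}$ ($x = - 11 \left(\left(- \frac{27}{5} + 161\right) - 18025\right) \left(23551 + 998\right) = - 11 \left(\frac{778}{5} - 18025\right) 24549 = - 11 \left(\left(- \frac{89347}{5}\right) 24549\right) = \left(-11\right) \left(- \frac{2193379503}{5}\right) = \frac{24127174533}{5} \approx 4.8254 \cdot 10^{9}$)
$\frac{1}{w + x} = \frac{1}{-826023 + \frac{24127174533}{5}} = \frac{1}{\frac{24123044418}{5}} = \frac{5}{24123044418}$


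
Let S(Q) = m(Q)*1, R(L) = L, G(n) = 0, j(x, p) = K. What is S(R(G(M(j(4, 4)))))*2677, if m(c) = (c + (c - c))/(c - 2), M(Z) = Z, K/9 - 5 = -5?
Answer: 0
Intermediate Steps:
K = 0 (K = 45 + 9*(-5) = 45 - 45 = 0)
j(x, p) = 0
m(c) = c/(-2 + c) (m(c) = (c + 0)/(-2 + c) = c/(-2 + c))
S(Q) = Q/(-2 + Q) (S(Q) = (Q/(-2 + Q))*1 = Q/(-2 + Q))
S(R(G(M(j(4, 4)))))*2677 = (0/(-2 + 0))*2677 = (0/(-2))*2677 = (0*(-1/2))*2677 = 0*2677 = 0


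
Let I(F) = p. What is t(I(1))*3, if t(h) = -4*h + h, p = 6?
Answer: -54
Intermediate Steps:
I(F) = 6
t(h) = -3*h
t(I(1))*3 = -3*6*3 = -18*3 = -54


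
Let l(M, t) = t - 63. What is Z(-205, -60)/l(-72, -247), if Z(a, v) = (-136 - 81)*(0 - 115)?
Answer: -161/2 ≈ -80.500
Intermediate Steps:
Z(a, v) = 24955 (Z(a, v) = -217*(-115) = 24955)
l(M, t) = -63 + t
Z(-205, -60)/l(-72, -247) = 24955/(-63 - 247) = 24955/(-310) = 24955*(-1/310) = -161/2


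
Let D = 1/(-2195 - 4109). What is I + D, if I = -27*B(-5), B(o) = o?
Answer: 851039/6304 ≈ 135.00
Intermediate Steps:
D = -1/6304 (D = 1/(-6304) = -1/6304 ≈ -0.00015863)
I = 135 (I = -27*(-5) = 135)
I + D = 135 - 1/6304 = 851039/6304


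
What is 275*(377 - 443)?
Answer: -18150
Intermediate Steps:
275*(377 - 443) = 275*(-66) = -18150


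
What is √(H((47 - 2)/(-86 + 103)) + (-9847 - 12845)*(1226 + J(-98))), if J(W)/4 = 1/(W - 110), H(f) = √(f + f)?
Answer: √(-1358754452211 + 8619*√170)/221 ≈ 5274.5*I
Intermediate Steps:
H(f) = √2*√f (H(f) = √(2*f) = √2*√f)
J(W) = 4/(-110 + W) (J(W) = 4/(W - 110) = 4/(-110 + W))
√(H((47 - 2)/(-86 + 103)) + (-9847 - 12845)*(1226 + J(-98))) = √(√2*√((47 - 2)/(-86 + 103)) + (-9847 - 12845)*(1226 + 4/(-110 - 98))) = √(√2*√(45/17) - 22692*(1226 + 4/(-208))) = √(√2*√(45*(1/17)) - 22692*(1226 + 4*(-1/208))) = √(√2*√(45/17) - 22692*(1226 - 1/52)) = √(√2*(3*√85/17) - 22692*63751/52) = √(3*√170/17 - 361659423/13) = √(-361659423/13 + 3*√170/17)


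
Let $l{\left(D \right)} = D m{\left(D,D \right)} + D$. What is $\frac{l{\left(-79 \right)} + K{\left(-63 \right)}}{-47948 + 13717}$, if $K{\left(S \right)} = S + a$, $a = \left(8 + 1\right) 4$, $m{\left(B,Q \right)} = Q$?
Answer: $- \frac{6135}{34231} \approx -0.17922$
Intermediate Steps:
$a = 36$ ($a = 9 \cdot 4 = 36$)
$K{\left(S \right)} = 36 + S$ ($K{\left(S \right)} = S + 36 = 36 + S$)
$l{\left(D \right)} = D + D^{2}$ ($l{\left(D \right)} = D D + D = D^{2} + D = D + D^{2}$)
$\frac{l{\left(-79 \right)} + K{\left(-63 \right)}}{-47948 + 13717} = \frac{- 79 \left(1 - 79\right) + \left(36 - 63\right)}{-47948 + 13717} = \frac{\left(-79\right) \left(-78\right) - 27}{-34231} = \left(6162 - 27\right) \left(- \frac{1}{34231}\right) = 6135 \left(- \frac{1}{34231}\right) = - \frac{6135}{34231}$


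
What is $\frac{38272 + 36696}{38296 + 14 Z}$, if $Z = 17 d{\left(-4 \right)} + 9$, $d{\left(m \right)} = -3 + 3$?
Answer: $\frac{37484}{19211} \approx 1.9512$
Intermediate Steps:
$d{\left(m \right)} = 0$
$Z = 9$ ($Z = 17 \cdot 0 + 9 = 0 + 9 = 9$)
$\frac{38272 + 36696}{38296 + 14 Z} = \frac{38272 + 36696}{38296 + 14 \cdot 9} = \frac{74968}{38296 + 126} = \frac{74968}{38422} = 74968 \cdot \frac{1}{38422} = \frac{37484}{19211}$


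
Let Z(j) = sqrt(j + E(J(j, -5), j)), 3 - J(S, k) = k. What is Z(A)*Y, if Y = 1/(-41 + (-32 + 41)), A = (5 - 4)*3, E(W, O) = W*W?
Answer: -sqrt(67)/32 ≈ -0.25579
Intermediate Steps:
J(S, k) = 3 - k
E(W, O) = W**2
A = 3 (A = 1*3 = 3)
Y = -1/32 (Y = 1/(-41 + 9) = 1/(-32) = -1/32 ≈ -0.031250)
Z(j) = sqrt(64 + j) (Z(j) = sqrt(j + (3 - 1*(-5))**2) = sqrt(j + (3 + 5)**2) = sqrt(j + 8**2) = sqrt(j + 64) = sqrt(64 + j))
Z(A)*Y = sqrt(64 + 3)*(-1/32) = sqrt(67)*(-1/32) = -sqrt(67)/32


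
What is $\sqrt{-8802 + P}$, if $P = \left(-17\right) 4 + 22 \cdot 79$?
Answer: $2 i \sqrt{1783} \approx 84.451 i$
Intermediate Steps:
$P = 1670$ ($P = -68 + 1738 = 1670$)
$\sqrt{-8802 + P} = \sqrt{-8802 + 1670} = \sqrt{-7132} = 2 i \sqrt{1783}$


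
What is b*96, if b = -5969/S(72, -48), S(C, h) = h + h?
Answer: 5969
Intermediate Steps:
S(C, h) = 2*h
b = 5969/96 (b = -5969/(2*(-48)) = -5969/(-96) = -5969*(-1/96) = 5969/96 ≈ 62.177)
b*96 = (5969/96)*96 = 5969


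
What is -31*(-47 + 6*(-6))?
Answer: 2573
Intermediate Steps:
-31*(-47 + 6*(-6)) = -31*(-47 - 36) = -31*(-83) = 2573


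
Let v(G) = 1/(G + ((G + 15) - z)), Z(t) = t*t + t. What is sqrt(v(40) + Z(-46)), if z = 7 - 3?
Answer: sqrt(17141761)/91 ≈ 45.497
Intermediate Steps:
z = 4
Z(t) = t + t**2 (Z(t) = t**2 + t = t + t**2)
v(G) = 1/(11 + 2*G) (v(G) = 1/(G + ((G + 15) - 1*4)) = 1/(G + ((15 + G) - 4)) = 1/(G + (11 + G)) = 1/(11 + 2*G))
sqrt(v(40) + Z(-46)) = sqrt(1/(11 + 2*40) - 46*(1 - 46)) = sqrt(1/(11 + 80) - 46*(-45)) = sqrt(1/91 + 2070) = sqrt(188371/91) = sqrt(17141761)/91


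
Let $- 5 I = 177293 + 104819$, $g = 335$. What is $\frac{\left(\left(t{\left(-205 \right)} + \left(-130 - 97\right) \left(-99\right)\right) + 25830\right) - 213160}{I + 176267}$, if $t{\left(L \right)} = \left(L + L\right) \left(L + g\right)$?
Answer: $- \frac{363595}{199741} \approx -1.8203$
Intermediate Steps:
$t{\left(L \right)} = 2 L \left(335 + L\right)$ ($t{\left(L \right)} = \left(L + L\right) \left(L + 335\right) = 2 L \left(335 + L\right)$)
$I = - \frac{282112}{5}$ ($I = - \frac{177293 + 104819}{5} = \left(- \frac{1}{5}\right) 282112 = - \frac{282112}{5} \approx -56422.0$)
$\frac{\left(\left(t{\left(-205 \right)} + \left(-130 - 97\right) \left(-99\right)\right) + 25830\right) - 213160}{I + 176267} = \frac{\left(\left(2 \left(-205\right) \left(335 - 205\right) + \left(-130 - 97\right) \left(-99\right)\right) + 25830\right) - 213160}{- \frac{282112}{5} + 176267} = \frac{\left(\left(2 \left(-205\right) 130 - -22473\right) + 25830\right) - 213160}{\frac{599223}{5}} = \left(\left(\left(-53300 + 22473\right) + 25830\right) - 213160\right) \frac{5}{599223} = \left(\left(-30827 + 25830\right) - 213160\right) \frac{5}{599223} = \left(-4997 - 213160\right) \frac{5}{599223} = \left(-218157\right) \frac{5}{599223} = - \frac{363595}{199741}$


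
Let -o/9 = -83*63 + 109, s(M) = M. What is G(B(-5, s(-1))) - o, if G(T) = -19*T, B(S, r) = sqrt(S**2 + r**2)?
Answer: -46080 - 19*sqrt(26) ≈ -46177.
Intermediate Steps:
o = 46080 (o = -9*(-83*63 + 109) = -9*(-5229 + 109) = -9*(-5120) = 46080)
G(B(-5, s(-1))) - o = -19*sqrt((-5)**2 + (-1)**2) - 1*46080 = -19*sqrt(25 + 1) - 46080 = -19*sqrt(26) - 46080 = -46080 - 19*sqrt(26)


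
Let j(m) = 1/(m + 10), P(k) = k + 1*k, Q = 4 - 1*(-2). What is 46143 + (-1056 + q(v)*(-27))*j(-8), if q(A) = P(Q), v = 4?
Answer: 45453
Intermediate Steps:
Q = 6 (Q = 4 + 2 = 6)
P(k) = 2*k (P(k) = k + k = 2*k)
q(A) = 12 (q(A) = 2*6 = 12)
j(m) = 1/(10 + m)
46143 + (-1056 + q(v)*(-27))*j(-8) = 46143 + (-1056 + 12*(-27))/(10 - 8) = 46143 + (-1056 - 324)/2 = 46143 - 1380*1/2 = 46143 - 690 = 45453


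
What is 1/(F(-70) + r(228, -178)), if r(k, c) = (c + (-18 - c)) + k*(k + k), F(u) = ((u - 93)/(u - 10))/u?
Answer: 5600/582119837 ≈ 9.6200e-6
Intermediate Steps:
F(u) = (-93 + u)/(u*(-10 + u)) (F(u) = ((-93 + u)/(-10 + u))/u = (-93 + u)/(u*(-10 + u)))
r(k, c) = -18 + 2*k² (r(k, c) = -18 + k*(2*k) = -18 + 2*k²)
1/(F(-70) + r(228, -178)) = 1/((-93 - 70)/((-70)*(-10 - 70)) + (-18 + 2*228²)) = 1/(-1/70*(-163)/(-80) + (-18 + 2*51984)) = 1/(-1/70*(-1/80)*(-163) + (-18 + 103968)) = 1/(-163/5600 + 103950) = 1/(582119837/5600) = 5600/582119837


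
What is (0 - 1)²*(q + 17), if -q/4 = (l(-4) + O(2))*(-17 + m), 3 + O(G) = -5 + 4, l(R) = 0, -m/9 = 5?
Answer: -975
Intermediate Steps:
m = -45 (m = -9*5 = -45)
O(G) = -4 (O(G) = -3 + (-5 + 4) = -3 - 1 = -4)
q = -992 (q = -4*(0 - 4)*(-17 - 45) = -(-16)*(-62) = -4*248 = -992)
(0 - 1)²*(q + 17) = (0 - 1)²*(-992 + 17) = (-1)²*(-975) = 1*(-975) = -975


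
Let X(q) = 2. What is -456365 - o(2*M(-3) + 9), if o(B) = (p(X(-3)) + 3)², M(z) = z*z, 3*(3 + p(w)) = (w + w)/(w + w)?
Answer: -4107286/9 ≈ -4.5637e+5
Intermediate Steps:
p(w) = -8/3 (p(w) = -3 + ((w + w)/(w + w))/3 = -3 + ((2*w)/((2*w)))/3 = -3 + ((2*w)*(1/(2*w)))/3 = -3 + (⅓)*1 = -3 + ⅓ = -8/3)
M(z) = z²
o(B) = ⅑ (o(B) = (-8/3 + 3)² = (⅓)² = ⅑)
-456365 - o(2*M(-3) + 9) = -456365 - 1*⅑ = -456365 - ⅑ = -4107286/9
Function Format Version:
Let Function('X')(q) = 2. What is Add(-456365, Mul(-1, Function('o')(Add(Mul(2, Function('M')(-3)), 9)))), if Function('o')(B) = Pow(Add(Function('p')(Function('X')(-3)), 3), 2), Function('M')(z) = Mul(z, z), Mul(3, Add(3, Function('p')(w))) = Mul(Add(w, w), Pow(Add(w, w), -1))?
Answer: Rational(-4107286, 9) ≈ -4.5637e+5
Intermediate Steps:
Function('p')(w) = Rational(-8, 3) (Function('p')(w) = Add(-3, Mul(Rational(1, 3), Mul(Add(w, w), Pow(Add(w, w), -1)))) = Add(-3, Mul(Rational(1, 3), Mul(Mul(2, w), Pow(Mul(2, w), -1)))) = Add(-3, Mul(Rational(1, 3), Mul(Mul(2, w), Mul(Rational(1, 2), Pow(w, -1))))) = Add(-3, Mul(Rational(1, 3), 1)) = Add(-3, Rational(1, 3)) = Rational(-8, 3))
Function('M')(z) = Pow(z, 2)
Function('o')(B) = Rational(1, 9) (Function('o')(B) = Pow(Add(Rational(-8, 3), 3), 2) = Pow(Rational(1, 3), 2) = Rational(1, 9))
Add(-456365, Mul(-1, Function('o')(Add(Mul(2, Function('M')(-3)), 9)))) = Add(-456365, Mul(-1, Rational(1, 9))) = Add(-456365, Rational(-1, 9)) = Rational(-4107286, 9)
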